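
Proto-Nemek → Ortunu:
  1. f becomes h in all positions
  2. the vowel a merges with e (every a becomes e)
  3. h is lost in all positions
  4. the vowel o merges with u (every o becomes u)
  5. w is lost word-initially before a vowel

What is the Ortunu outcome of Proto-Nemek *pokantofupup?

pukentuupup

Ortunu: *pokantofupup > pokantohupup > pokentohupup > pokentoupup > pukentuupup  (by unconditioned shift, vowel merger, h-loss, vowel merger)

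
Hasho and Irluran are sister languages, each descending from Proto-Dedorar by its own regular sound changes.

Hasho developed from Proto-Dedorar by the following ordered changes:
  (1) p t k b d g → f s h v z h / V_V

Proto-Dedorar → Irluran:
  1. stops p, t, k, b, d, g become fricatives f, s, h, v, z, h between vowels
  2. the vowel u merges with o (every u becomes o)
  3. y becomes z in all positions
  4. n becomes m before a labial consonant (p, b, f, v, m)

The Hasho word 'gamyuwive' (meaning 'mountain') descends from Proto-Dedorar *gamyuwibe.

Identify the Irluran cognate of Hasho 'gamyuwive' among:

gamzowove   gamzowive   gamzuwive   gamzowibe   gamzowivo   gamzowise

Irluran: *gamyuwibe > gamyuwive > gamyowive > gamzowive  (by intervocalic lenition, vowel merger, unconditioned shift)
Among the options, 'gamzowive' alone shows every Irluran change applied in order.

gamzowive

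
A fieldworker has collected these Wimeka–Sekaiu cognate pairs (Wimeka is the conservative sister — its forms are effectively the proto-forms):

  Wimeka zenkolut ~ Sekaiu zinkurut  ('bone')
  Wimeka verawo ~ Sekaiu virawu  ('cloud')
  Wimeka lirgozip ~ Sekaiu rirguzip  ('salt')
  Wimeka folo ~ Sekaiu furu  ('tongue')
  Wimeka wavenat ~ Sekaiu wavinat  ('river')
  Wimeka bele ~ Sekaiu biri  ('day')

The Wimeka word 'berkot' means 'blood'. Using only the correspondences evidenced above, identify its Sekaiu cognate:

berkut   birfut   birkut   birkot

verawo ~ virawu — Wimeka e corresponds to Sekaiu i after a consonant, before r.
zenkolut ~ zinkurut, lirgozip ~ rirguzip — Wimeka o corresponds to Sekaiu u after a consonant, before a consonant other than r, m, n, p, b, f, v.
Applying these to Wimeka 'berkot':
  berkot → birkot   (e→i after a consonant, before r)
  birkot → birkut   (o→u after a consonant, before a consonant other than r, m, n, p, b, f, v)
So the Sekaiu cognate is 'birkut'.

birkut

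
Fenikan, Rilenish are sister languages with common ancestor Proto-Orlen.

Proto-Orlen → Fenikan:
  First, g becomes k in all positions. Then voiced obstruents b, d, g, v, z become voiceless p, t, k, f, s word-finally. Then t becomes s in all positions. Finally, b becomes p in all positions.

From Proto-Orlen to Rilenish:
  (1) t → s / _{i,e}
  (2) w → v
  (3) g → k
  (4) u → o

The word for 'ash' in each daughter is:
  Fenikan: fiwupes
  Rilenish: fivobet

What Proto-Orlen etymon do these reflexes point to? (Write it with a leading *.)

Position 4: Fenikan has u, Rilenish has o. Fenikan preserves u here (none of its changes turn any other segment into u), so the proto-segment is *u.
Position 5: Fenikan has p, Rilenish has b. Rilenish preserves b here (none of its changes turn any other segment into b), so the proto-segment is *b.
This points to *fiwubet. Verify forward in each daughter:
Fenikan: start from *fiwubet.
  rule 1: no change — fiwubet
  rule 2: no change — fiwubet
  rule 3 (unconditioned shift): fiwubet → fiwubes
  rule 4 (unconditioned shift): fiwubes → fiwupes
  ⇒ Fenikan fiwupes
Rilenish: *fiwubet > fivubet > fivobet  (by unconditioned shift, vowel merger)
Only *fiwubet yields all of Fenikan fiwupes, Rilenish fivobet.

*fiwubet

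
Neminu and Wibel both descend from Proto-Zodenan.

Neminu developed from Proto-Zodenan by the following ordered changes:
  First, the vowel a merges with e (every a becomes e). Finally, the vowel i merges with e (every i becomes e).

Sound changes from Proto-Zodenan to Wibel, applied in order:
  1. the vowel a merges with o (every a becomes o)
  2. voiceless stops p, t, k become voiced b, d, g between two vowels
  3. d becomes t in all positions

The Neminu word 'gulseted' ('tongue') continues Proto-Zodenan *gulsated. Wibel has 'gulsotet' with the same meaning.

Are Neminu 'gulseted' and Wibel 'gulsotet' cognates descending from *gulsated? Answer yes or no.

yes

Derive the expected Wibel reflex of *gulsated:
Wibel: *gulsated
  gulsated → gulsoted   [vowel merger]
  gulsoted → gulsoded   [intervocalic voicing]
  gulsoded → gulsotet   [unconditioned shift]
  giving Wibel gulsotet.
Wibel 'gulsotet' matches the regular reflex exactly, so the pair is cognate.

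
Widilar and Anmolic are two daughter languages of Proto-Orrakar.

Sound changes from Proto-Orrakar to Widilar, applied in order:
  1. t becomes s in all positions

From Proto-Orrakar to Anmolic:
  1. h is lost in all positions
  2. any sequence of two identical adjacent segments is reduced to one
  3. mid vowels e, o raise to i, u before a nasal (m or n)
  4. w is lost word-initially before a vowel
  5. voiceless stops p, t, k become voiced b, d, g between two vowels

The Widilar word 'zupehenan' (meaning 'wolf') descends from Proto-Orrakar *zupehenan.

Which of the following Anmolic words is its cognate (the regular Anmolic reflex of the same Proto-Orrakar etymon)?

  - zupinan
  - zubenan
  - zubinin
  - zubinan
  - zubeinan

Anmolic: *zupehenan > zupeenan > zupenan > zupinan > zubinan  (by h-loss, degemination, pre-nasal raising, intervocalic voicing)

zubinan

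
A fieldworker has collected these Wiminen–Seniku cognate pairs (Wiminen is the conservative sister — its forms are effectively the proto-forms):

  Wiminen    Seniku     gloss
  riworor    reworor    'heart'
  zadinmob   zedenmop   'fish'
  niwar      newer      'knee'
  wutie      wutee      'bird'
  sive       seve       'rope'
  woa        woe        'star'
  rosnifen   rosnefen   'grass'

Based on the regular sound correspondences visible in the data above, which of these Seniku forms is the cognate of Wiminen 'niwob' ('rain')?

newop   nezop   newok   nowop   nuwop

riworor ~ reworor, niwar ~ newer — Wiminen i corresponds to Seniku e after a consonant, before a consonant other than r, m, n, p, b, f, v.
zadinmob ~ zedenmop — Wiminen b corresponds to Seniku p word-finally.
Applying these to Wiminen 'niwob':
  niwob → newob   (i→e after a consonant, before a consonant other than r, m, n, p, b, f, v)
  newob → newop   (b→p word-finally)
So the Seniku cognate is 'newop'.

newop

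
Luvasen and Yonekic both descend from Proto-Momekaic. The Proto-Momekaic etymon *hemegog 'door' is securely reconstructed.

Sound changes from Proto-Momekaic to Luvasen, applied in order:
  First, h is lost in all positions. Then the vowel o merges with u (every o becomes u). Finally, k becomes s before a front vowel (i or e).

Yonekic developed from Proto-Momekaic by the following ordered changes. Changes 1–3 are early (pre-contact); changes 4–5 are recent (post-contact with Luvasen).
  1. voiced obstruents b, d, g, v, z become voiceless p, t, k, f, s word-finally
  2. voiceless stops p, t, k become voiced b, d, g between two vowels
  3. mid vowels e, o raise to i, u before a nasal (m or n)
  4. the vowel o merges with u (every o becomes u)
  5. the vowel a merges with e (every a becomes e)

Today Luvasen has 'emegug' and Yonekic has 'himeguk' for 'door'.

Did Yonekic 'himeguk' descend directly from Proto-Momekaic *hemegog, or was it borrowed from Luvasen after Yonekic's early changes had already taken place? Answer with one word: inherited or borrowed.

inherited

If inherited, *hemegog would pass through all of Yonekic's changes:
Yonekic: *hemegog > hemegok > himegok > himeguk  (by final devoicing, pre-nasal raising, vowel merger)
If borrowed from Luvasen 'emegug' after the early changes, it would undergo only the recent ones:
  rule 4 (vowel merger): no change (emegug)
  rule 5 (vowel merger): no change (emegug)
  ⇒ as a loan: emegug
Yonekic 'himeguk' matches the inherited outcome exactly, so it is an inherited cognate, not a loan.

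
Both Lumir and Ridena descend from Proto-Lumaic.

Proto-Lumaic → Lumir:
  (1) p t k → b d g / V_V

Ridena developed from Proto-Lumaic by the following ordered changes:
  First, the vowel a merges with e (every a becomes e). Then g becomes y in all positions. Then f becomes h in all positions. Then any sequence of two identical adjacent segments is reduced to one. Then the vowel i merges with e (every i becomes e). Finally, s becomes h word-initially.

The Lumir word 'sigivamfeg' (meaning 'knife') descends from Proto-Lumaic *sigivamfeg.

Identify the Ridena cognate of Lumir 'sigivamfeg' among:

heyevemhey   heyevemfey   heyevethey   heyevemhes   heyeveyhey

heyevemhey

Ridena: *sigivamfeg > sigivemfeg > siyivemfey > siyivemhey > seyevemhey > heyevemhey  (by vowel merger, unconditioned shift, unconditioned shift, vowel merger, debuccalisation)
Only 'heyevemhey' matches the regular Ridena development of *sigivamfeg.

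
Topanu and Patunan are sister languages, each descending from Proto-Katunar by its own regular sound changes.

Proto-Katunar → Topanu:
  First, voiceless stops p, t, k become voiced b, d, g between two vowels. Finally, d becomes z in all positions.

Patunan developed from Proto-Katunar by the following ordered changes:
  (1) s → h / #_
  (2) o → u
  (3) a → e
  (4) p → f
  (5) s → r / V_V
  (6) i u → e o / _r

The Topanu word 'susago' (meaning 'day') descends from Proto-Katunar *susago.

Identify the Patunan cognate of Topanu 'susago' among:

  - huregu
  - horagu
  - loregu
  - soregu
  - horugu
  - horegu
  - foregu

Patunan: start from *susago.
  rule 1 (debuccalisation): susago → husago
  rule 2 (vowel merger): husago → husagu
  rule 3 (vowel merger): husagu → husegu
  rule 4: no change — husegu
  rule 5 (rhotacism): husegu → huregu
  rule 6 (pre-rhotic lowering): huregu → horegu
  ⇒ Patunan horegu

horegu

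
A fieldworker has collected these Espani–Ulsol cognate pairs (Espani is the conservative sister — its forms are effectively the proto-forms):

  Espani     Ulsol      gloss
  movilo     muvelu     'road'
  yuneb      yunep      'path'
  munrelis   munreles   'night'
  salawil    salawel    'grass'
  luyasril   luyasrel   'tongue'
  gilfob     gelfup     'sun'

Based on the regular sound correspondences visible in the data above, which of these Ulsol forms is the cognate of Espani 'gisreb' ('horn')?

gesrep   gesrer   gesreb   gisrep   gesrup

gesrep

movilo ~ muvelu, munrelis ~ munreles — Espani i corresponds to Ulsol e after a consonant, before a consonant other than r, m, n, p, b, f, v.
yuneb ~ yunep, gilfob ~ gelfup — Espani b corresponds to Ulsol p word-finally.
Applying these to Espani 'gisreb':
  gisreb → gesreb   (i→e after a consonant, before a consonant other than r, m, n, p, b, f, v)
  gesreb → gesrep   (b→p word-finally)
So the Ulsol cognate is 'gesrep'.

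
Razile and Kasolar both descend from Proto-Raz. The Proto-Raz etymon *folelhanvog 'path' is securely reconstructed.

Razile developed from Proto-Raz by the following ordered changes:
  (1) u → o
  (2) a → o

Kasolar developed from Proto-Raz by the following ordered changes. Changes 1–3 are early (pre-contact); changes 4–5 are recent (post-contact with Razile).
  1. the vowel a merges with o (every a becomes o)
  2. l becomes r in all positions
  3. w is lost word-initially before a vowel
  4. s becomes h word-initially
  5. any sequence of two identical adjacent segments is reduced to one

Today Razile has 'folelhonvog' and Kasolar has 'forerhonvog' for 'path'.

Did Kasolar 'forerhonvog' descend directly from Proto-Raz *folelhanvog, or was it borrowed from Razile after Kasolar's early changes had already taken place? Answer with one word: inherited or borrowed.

If inherited, *folelhanvog would pass through all of Kasolar's changes:
Kasolar: *folelhanvog > folelhonvog > forerhonvog  (by vowel merger, unconditioned shift)
If borrowed from Razile 'folelhonvog' after the early changes, it would undergo only the recent ones:
  rule 4 (debuccalisation): no change (folelhonvog)
  rule 5 (degemination): no change (folelhonvog)
  ⇒ as a loan: folelhonvog
Kasolar 'forerhonvog' matches the inherited outcome exactly, so it is an inherited cognate, not a loan.

inherited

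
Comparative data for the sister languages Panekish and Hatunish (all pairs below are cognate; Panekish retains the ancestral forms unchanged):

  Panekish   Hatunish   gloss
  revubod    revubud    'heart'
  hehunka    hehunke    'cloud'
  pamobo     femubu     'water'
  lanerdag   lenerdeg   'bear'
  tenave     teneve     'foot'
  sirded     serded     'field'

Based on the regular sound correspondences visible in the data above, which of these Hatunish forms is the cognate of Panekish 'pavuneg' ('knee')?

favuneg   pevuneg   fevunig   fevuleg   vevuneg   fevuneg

pamobo ~ femubu — Panekish p corresponds to Hatunish f word-initially before a back vowel.
tenave ~ teneve — Panekish a corresponds to Hatunish e after a consonant, before a labial obstruent.
Applying these to Panekish 'pavuneg':
  pavuneg → favuneg   (p→f word-initially before a back vowel)
  favuneg → fevuneg   (a→e after a consonant, before a labial obstruent)
So the Hatunish cognate is 'fevuneg'.

fevuneg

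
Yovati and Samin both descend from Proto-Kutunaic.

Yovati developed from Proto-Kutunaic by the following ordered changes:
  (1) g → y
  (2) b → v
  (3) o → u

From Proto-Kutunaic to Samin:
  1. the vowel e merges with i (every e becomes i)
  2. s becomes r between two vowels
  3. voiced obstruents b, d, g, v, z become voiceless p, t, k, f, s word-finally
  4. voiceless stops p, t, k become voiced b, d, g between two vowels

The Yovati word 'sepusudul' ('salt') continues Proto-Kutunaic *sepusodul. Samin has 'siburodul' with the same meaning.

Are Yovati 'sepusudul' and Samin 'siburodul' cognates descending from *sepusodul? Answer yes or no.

yes

Derive the expected Samin reflex of *sepusodul:
Samin: start from *sepusodul.
  rule 1 (vowel merger): sepusodul → sipusodul
  rule 2 (rhotacism): sipusodul → sipurodul
  rule 3: no change — sipurodul
  rule 4 (intervocalic voicing): sipurodul → siburodul
  ⇒ Samin siburodul
Samin 'siburodul' matches the regular reflex exactly, so the pair is cognate.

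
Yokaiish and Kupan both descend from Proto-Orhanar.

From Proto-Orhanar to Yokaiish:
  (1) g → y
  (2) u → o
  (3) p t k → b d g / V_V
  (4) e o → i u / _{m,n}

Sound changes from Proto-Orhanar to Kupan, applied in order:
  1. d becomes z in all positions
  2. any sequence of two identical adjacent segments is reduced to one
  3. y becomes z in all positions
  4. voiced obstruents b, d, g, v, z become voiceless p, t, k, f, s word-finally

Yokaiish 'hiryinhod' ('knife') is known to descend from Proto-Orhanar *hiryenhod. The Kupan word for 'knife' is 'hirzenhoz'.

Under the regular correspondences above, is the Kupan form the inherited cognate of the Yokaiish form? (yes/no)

Derive the expected Kupan reflex of *hiryenhod:
Kupan: start from *hiryenhod.
  rule 1 (unconditioned shift): hiryenhod → hiryenhoz
  rule 2: no change — hiryenhoz
  rule 3 (unconditioned shift): hiryenhoz → hirzenhoz
  rule 4 (final devoicing): hirzenhoz → hirzenhos
  ⇒ Kupan hirzenhos
The regular Kupan reflex would be 'hirzenhos', but the attested form is 'hirzenhoz'. The correspondence is irregular, so they are not cognates (the Kupan form has a different source).

no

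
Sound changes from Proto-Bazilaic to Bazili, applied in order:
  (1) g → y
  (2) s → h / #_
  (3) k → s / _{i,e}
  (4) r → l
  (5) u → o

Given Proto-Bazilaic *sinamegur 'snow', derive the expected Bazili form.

Bazili: *sinamegur > sinameyur > hinameyur > hinameyul > hinameyol  (by unconditioned shift, debuccalisation, unconditioned shift, vowel merger)

hinameyol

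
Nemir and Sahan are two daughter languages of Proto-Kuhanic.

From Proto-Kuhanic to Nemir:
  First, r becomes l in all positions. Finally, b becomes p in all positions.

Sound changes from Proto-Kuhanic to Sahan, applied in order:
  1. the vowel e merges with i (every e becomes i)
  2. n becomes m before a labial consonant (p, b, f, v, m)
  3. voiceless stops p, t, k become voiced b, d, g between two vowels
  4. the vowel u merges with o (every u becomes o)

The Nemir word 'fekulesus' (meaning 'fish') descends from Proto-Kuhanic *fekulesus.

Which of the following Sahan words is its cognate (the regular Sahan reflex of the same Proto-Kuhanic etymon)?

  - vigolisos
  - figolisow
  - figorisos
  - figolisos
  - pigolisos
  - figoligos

figolisos

Sahan: start from *fekulesus.
  rule 1 (vowel merger): fekulesus → fikulisus
  rule 2: no change — fikulisus
  rule 3 (intervocalic voicing): fikulisus → figulisus
  rule 4 (vowel merger): figulisus → figolisos
  ⇒ Sahan figolisos
The other candidates each miss or misapply at least one Sahan change.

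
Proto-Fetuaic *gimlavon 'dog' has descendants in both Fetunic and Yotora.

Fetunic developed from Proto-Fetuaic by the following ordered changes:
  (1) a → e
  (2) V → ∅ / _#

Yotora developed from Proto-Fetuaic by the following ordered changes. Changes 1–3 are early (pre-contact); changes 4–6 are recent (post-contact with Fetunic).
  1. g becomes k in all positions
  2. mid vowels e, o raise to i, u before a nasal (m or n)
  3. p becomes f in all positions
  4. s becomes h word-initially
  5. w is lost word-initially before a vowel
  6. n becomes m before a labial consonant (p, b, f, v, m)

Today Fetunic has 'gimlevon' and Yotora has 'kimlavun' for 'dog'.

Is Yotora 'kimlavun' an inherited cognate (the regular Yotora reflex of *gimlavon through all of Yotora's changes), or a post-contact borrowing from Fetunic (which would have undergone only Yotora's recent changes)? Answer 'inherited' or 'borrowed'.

inherited

If inherited, *gimlavon would pass through all of Yotora's changes:
Yotora: *gimlavon
  gimlavon → kimlavon   [unconditioned shift]
  kimlavon → kimlavun   [pre-nasal raising]
  kimlavun (rule 3 does not apply)
  kimlavun (rule 4 does not apply)
  kimlavun (rule 5 does not apply)
  kimlavun (rule 6 does not apply)
  giving Yotora kimlavun.
If borrowed from Fetunic 'gimlevon' after the early changes, it would undergo only the recent ones:
  rule 4 (debuccalisation): no change (gimlevon)
  rule 5 (glide loss): no change (gimlevon)
  rule 6 (nasal place assimilation): no change (gimlevon)
  ⇒ as a loan: gimlevon
Yotora 'kimlavun' matches the inherited outcome exactly, so it is an inherited cognate, not a loan.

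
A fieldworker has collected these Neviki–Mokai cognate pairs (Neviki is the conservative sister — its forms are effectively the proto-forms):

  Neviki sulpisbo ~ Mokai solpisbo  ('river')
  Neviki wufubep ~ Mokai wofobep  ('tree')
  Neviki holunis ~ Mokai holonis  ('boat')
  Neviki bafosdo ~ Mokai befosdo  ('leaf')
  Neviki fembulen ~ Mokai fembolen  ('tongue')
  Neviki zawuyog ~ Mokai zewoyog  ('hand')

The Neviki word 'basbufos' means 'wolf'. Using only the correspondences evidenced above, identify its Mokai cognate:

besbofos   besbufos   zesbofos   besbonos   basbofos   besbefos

zawuyog ~ zewoyog — Neviki a corresponds to Mokai e after a consonant, before a consonant other than r, m, n, p, b, f, v.
wufubep ~ wofobep — Neviki u corresponds to Mokai o after a consonant, before a labial obstruent.
Applying these to Neviki 'basbufos':
  basbufos → besbufos   (a→e after a consonant, before a consonant other than r, m, n, p, b, f, v)
  besbufos → besbofos   (u→o after a consonant, before a labial obstruent)
So the Mokai cognate is 'besbofos'.

besbofos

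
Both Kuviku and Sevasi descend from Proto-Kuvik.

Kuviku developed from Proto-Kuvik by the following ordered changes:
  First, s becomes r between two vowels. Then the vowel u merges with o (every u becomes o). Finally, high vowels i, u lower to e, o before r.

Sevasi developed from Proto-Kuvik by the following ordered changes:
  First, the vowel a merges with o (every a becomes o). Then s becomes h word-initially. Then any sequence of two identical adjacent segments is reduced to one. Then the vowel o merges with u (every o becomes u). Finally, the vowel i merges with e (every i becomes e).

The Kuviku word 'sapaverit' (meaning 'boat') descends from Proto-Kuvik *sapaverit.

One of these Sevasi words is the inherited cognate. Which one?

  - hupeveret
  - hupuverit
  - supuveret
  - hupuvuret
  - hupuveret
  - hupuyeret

Sevasi: start from *sapaverit.
  rule 1 (vowel merger): sapaverit → sopoverit
  rule 2 (debuccalisation): sopoverit → hopoverit
  rule 3: no change — hopoverit
  rule 4 (vowel merger): hopoverit → hupuverit
  rule 5 (vowel merger): hupuverit → hupuveret
  ⇒ Sevasi hupuveret

hupuveret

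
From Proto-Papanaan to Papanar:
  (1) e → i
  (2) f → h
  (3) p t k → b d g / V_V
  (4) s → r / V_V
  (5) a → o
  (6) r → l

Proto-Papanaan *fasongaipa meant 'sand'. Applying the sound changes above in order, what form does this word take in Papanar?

Papanar: *fasongaipa > hasongaipa > hasongaiba > harongaiba > horongoibo > holongoibo  (by unconditioned shift, intervocalic voicing, rhotacism, vowel merger, unconditioned shift)

holongoibo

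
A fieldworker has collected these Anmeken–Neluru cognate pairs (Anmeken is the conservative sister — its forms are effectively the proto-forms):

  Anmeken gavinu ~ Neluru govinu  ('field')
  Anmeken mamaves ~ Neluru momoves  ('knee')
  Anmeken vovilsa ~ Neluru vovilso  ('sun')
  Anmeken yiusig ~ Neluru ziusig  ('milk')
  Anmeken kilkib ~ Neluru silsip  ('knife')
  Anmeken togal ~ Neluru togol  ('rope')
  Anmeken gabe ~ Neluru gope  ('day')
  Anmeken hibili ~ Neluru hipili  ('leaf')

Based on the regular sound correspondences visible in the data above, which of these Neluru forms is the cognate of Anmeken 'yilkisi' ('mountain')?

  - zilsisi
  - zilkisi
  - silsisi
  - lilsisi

yiusig ~ ziusig — Anmeken y corresponds to Neluru z word-initially before a front vowel.
kilkib ~ silsip — Anmeken k corresponds to Neluru s after a consonant, before a front vowel.
Applying these to Anmeken 'yilkisi':
  yilkisi → zilkisi   (y→z word-initially before a front vowel)
  zilkisi → zilsisi   (k→s after a consonant, before a front vowel)
So the Neluru cognate is 'zilsisi'.

zilsisi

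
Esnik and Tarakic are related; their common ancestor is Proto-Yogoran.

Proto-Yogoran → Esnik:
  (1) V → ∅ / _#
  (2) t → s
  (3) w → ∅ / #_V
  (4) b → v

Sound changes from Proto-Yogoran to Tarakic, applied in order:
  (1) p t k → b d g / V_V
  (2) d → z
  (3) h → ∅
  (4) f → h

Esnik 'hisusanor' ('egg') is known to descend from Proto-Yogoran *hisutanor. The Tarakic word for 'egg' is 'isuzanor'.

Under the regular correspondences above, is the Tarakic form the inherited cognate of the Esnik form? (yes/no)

yes

Derive the expected Tarakic reflex of *hisutanor:
Tarakic: start from *hisutanor.
  rule 1 (intervocalic voicing): hisutanor → hisudanor
  rule 2 (unconditioned shift): hisudanor → hisuzanor
  rule 3 (h-loss): hisuzanor → isuzanor
  rule 4: no change — isuzanor
  ⇒ Tarakic isuzanor
Tarakic 'isuzanor' matches the regular reflex exactly, so the pair is cognate.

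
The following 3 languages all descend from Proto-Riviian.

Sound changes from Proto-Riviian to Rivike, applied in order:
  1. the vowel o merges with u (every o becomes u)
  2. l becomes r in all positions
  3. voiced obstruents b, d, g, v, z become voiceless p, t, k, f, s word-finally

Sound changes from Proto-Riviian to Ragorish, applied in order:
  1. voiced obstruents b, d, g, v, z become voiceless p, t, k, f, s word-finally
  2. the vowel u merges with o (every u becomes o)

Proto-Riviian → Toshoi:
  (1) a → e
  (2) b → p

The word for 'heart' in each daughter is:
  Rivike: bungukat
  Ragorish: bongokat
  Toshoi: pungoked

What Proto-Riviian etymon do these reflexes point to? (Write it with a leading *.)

*bungokad

Position 2: Rivike has u, Ragorish has o, Toshoi has u. Toshoi preserves u here (none of its changes turn any other segment into u), so the proto-segment is *u.
Position 8: Rivike has t, Ragorish has t, Toshoi has d. Toshoi preserves d here (none of its changes turn any other segment into d), so the proto-segment is *d.
This points to *bungokad. Verify forward in each daughter:
Rivike: *bungokad
  bungokad → bungukad   [vowel merger]
  bungukad (rule 2 does not apply)
  bungukad → bungukat   [final devoicing]
  giving Rivike bungukat.
Ragorish: *bungokad > bungokat > bongokat  (by final devoicing, vowel merger)
Toshoi: *bungokad > bungoked > pungoked  (by vowel merger, unconditioned shift)
No other proto-form is consistent with every reflex, so the reconstruction is *bungokad.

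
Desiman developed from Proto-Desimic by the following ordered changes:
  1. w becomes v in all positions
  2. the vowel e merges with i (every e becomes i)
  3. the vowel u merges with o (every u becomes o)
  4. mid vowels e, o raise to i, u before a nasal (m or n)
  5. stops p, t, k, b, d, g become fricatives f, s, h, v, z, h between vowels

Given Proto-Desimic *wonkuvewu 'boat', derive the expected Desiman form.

Desiman: *wonkuvewu > vonkuvevu > vonkuvivu > vonkovivo > vunkovivo  (by unconditioned shift, vowel merger, vowel merger, pre-nasal raising)

vunkovivo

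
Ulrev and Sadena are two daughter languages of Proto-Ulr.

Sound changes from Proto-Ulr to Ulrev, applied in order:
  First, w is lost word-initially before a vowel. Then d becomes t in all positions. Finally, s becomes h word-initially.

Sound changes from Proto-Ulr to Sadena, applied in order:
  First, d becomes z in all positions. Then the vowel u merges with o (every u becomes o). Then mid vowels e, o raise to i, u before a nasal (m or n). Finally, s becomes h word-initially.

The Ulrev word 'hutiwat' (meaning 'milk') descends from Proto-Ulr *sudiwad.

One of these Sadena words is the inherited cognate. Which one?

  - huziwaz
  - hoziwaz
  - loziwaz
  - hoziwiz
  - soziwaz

hoziwaz

Sadena: start from *sudiwad.
  rule 1 (unconditioned shift): sudiwad → suziwaz
  rule 2 (vowel merger): suziwaz → soziwaz
  rule 3: no change — soziwaz
  rule 4 (debuccalisation): soziwaz → hoziwaz
  ⇒ Sadena hoziwaz
The other candidates each miss or misapply at least one Sadena change.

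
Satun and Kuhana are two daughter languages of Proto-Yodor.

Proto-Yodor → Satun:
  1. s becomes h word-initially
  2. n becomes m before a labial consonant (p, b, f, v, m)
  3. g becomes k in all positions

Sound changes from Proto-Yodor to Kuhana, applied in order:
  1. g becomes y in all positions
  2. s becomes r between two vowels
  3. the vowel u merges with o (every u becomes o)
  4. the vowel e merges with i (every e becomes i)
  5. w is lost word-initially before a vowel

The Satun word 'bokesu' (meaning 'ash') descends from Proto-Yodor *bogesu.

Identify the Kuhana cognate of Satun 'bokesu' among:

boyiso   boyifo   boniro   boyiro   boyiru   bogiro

boyiro

Kuhana: *bogesu > boyesu > boyeru > boyero > boyiro  (by unconditioned shift, rhotacism, vowel merger, vowel merger)
Among the options, 'boyiro' alone shows every Kuhana change applied in order.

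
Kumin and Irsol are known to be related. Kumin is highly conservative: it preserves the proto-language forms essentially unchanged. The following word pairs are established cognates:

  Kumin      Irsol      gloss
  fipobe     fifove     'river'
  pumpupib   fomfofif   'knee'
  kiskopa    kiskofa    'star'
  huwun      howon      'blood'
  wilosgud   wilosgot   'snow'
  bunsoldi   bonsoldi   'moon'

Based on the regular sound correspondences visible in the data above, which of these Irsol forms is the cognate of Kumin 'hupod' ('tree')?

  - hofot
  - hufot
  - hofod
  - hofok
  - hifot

pumpupib ~ fomfofif — Kumin u corresponds to Irsol o after a consonant, before a labial obstruent.
fipobe ~ fifove — Kumin p corresponds to Irsol f between vowels (before a back vowel).
wilosgud ~ wilosgot — Kumin d corresponds to Irsol t word-finally.
Applying these to Kumin 'hupod':
  hupod → hopod   (u→o after a consonant, before a labial obstruent)
  hopod → hofod   (p→f between vowels (before a back vowel))
  hofod → hofot   (d→t word-finally)
So the Irsol cognate is 'hofot'.

hofot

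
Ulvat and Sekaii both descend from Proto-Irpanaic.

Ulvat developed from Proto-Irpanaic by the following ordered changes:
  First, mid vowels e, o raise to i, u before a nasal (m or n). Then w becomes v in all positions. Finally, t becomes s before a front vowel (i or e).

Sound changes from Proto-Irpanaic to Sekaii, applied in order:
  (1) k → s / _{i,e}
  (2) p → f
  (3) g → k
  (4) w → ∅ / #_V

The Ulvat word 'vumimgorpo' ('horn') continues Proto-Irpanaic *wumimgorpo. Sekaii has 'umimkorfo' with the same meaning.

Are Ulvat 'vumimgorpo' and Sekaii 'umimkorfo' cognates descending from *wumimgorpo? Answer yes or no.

yes

Derive the expected Sekaii reflex of *wumimgorpo:
Sekaii: start from *wumimgorpo.
  rule 1: no change — wumimgorpo
  rule 2 (unconditioned shift): wumimgorpo → wumimgorfo
  rule 3 (unconditioned shift): wumimgorfo → wumimkorfo
  rule 4 (glide loss): wumimkorfo → umimkorfo
  ⇒ Sekaii umimkorfo
Sekaii 'umimkorfo' matches the regular reflex exactly, so the pair is cognate.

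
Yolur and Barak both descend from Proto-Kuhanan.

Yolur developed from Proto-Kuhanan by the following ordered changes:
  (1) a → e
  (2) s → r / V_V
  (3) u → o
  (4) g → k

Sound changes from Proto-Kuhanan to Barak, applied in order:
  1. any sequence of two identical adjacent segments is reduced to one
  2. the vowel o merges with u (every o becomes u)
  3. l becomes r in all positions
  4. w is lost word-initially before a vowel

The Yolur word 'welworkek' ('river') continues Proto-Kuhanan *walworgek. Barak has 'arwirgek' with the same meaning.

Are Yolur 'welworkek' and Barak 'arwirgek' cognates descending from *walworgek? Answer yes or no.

no

Derive the expected Barak reflex of *walworgek:
Barak: *walworgek > walwurgek > warwurgek > arwurgek  (by vowel merger, unconditioned shift, glide loss)
The regular Barak reflex would be 'arwurgek', but the attested form is 'arwirgek'. The correspondence is irregular, so they are not cognates (the Barak form has a different source).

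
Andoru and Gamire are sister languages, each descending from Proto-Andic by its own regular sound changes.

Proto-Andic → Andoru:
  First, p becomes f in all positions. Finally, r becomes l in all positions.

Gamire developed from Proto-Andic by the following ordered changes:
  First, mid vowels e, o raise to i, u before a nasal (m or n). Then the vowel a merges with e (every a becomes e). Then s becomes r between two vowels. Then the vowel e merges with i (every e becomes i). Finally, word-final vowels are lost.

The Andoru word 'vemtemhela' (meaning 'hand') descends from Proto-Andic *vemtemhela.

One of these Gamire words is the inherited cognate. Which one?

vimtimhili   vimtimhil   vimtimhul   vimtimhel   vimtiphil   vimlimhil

vimtimhil

Gamire: start from *vemtemhela.
  rule 1 (pre-nasal raising): vemtemhela → vimtimhela
  rule 2 (vowel merger): vimtimhela → vimtimhele
  rule 3: no change — vimtimhele
  rule 4 (vowel merger): vimtimhele → vimtimhili
  rule 5 (apocope): vimtimhili → vimtimhil
  ⇒ Gamire vimtimhil
Only 'vimtimhil' matches the regular Gamire development of *vemtemhela.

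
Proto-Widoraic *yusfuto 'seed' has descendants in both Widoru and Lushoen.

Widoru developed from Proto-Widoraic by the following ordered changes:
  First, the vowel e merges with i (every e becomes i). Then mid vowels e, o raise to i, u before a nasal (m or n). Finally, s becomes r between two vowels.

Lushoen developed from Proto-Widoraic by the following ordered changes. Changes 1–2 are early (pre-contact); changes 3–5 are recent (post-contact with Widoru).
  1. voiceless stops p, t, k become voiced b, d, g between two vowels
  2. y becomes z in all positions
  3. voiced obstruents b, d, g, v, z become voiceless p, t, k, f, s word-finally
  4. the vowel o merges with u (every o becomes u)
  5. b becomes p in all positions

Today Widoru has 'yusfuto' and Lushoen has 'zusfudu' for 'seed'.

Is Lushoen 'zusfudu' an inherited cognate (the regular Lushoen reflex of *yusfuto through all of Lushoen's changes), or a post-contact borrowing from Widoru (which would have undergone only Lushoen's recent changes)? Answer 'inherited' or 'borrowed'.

If inherited, *yusfuto would pass through all of Lushoen's changes:
Lushoen: *yusfuto > yusfudo > zusfudo > zusfudu  (by intervocalic voicing, unconditioned shift, vowel merger)
If borrowed from Widoru 'yusfuto' after the early changes, it would undergo only the recent ones:
  rule 3 (final devoicing): no change (yusfuto)
  rule 4 (vowel merger): yusfuto → yusfutu
  rule 5 (unconditioned shift): no change (yusfutu)
  ⇒ as a loan: yusfutu
Lushoen 'zusfudu' matches the inherited outcome exactly, so it is an inherited cognate, not a loan.

inherited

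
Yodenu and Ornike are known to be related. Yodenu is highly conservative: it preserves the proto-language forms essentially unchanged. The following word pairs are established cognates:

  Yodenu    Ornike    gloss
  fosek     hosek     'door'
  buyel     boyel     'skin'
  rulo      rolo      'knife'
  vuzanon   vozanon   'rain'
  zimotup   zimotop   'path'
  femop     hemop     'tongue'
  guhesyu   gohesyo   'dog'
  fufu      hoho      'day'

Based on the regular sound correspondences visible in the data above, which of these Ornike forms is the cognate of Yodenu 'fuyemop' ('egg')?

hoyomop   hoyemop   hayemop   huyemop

fufu ~ hoho — Yodenu f corresponds to Ornike h word-initially before a back vowel.
buyel ~ boyel, rulo ~ rolo — Yodenu u corresponds to Ornike o after a consonant, before a consonant other than r, m, n, p, b, f, v.
Applying these to Yodenu 'fuyemop':
  fuyemop → huyemop   (f→h word-initially before a back vowel)
  huyemop → hoyemop   (u→o after a consonant, before a consonant other than r, m, n, p, b, f, v)
So the Ornike cognate is 'hoyemop'.

hoyemop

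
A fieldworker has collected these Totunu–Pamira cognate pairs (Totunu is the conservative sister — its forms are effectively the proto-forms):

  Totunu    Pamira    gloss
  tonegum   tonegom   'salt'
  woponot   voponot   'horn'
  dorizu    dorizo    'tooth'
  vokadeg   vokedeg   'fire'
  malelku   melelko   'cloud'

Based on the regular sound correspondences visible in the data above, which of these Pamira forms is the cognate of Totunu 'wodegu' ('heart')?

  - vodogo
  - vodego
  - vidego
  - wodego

woponot ~ voponot — Totunu w corresponds to Pamira v word-initially before a back vowel.
dorizu ~ dorizo, malelku ~ melelko — Totunu u corresponds to Pamira o word-finally.
Applying these to Totunu 'wodegu':
  wodegu → vodegu   (w→v word-initially before a back vowel)
  vodegu → vodego   (u→o word-finally)
So the Pamira cognate is 'vodego'.

vodego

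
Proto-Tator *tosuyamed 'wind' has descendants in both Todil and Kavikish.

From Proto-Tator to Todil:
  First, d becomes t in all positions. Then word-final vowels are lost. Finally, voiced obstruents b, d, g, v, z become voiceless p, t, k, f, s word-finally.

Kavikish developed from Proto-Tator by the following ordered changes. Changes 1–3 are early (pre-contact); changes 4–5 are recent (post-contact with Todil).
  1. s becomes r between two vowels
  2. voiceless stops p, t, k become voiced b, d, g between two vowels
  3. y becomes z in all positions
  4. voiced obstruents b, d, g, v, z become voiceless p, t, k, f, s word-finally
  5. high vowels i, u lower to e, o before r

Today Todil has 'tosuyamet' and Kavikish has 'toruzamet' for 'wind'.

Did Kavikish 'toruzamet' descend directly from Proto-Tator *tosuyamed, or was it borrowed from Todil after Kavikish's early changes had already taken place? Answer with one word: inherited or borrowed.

If inherited, *tosuyamed would pass through all of Kavikish's changes:
Kavikish: start from *tosuyamed.
  rule 1 (rhotacism): tosuyamed → toruyamed
  rule 2: no change — toruyamed
  rule 3 (unconditioned shift): toruyamed → toruzamed
  rule 4 (final devoicing): toruzamed → toruzamet
  rule 5: no change — toruzamet
  ⇒ Kavikish toruzamet
If borrowed from Todil 'tosuyamet' after the early changes, it would undergo only the recent ones:
  rule 4 (final devoicing): no change (tosuyamet)
  rule 5 (pre-rhotic lowering): no change (tosuyamet)
  ⇒ as a loan: tosuyamet
Kavikish 'toruzamet' matches the inherited outcome exactly, so it is an inherited cognate, not a loan.

inherited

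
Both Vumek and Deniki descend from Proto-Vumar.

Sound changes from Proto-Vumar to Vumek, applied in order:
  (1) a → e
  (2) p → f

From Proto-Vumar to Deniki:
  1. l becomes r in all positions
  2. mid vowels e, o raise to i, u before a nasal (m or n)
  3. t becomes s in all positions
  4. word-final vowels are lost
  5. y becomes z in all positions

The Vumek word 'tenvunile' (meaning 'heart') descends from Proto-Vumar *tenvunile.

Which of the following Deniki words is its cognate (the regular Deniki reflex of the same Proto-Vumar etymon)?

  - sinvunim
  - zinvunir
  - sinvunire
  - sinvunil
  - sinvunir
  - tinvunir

sinvunir

Deniki: *tenvunile
  tenvunile → tenvunire   [unconditioned shift]
  tenvunire → tinvunire   [pre-nasal raising]
  tinvunire → sinvunire   [unconditioned shift]
  sinvunire → sinvunir   [apocope]
  sinvunir (rule 5 does not apply)
  giving Deniki sinvunir.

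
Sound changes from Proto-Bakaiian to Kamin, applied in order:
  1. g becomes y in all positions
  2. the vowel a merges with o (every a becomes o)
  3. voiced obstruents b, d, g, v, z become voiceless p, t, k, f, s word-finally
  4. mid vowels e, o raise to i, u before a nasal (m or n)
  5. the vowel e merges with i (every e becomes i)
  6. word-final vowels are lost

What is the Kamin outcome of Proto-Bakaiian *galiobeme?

yoliobim

Kamin: *galiobeme
  galiobeme → yaliobeme   [unconditioned shift]
  yaliobeme → yoliobeme   [vowel merger]
  yoliobeme (rule 3 does not apply)
  yoliobeme → yoliobime   [pre-nasal raising]
  yoliobime → yoliobimi   [vowel merger]
  yoliobimi → yoliobim   [apocope]
  giving Kamin yoliobim.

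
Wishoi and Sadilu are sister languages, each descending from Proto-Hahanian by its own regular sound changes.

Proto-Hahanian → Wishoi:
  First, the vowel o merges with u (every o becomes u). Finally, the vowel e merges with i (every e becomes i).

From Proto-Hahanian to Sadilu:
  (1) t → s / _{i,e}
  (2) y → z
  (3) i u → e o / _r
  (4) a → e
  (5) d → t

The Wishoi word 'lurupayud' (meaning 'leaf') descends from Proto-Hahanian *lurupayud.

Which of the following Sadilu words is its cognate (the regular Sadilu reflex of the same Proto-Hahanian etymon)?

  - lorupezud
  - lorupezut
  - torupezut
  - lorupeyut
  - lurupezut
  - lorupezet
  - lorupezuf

Sadilu: *lurupayud
  lurupayud (rule 1 does not apply)
  lurupayud → lurupazud   [unconditioned shift]
  lurupazud → lorupazud   [pre-rhotic lowering]
  lorupazud → lorupezud   [vowel merger]
  lorupezud → lorupezut   [unconditioned shift]
  giving Sadilu lorupezut.

lorupezut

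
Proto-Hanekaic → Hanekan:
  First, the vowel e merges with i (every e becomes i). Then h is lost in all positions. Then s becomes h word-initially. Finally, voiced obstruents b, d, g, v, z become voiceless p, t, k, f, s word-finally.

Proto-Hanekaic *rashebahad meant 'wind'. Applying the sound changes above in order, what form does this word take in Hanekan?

rasibaat

Hanekan: *rashebahad > rashibahad > rasibaad > rasibaat  (by vowel merger, h-loss, final devoicing)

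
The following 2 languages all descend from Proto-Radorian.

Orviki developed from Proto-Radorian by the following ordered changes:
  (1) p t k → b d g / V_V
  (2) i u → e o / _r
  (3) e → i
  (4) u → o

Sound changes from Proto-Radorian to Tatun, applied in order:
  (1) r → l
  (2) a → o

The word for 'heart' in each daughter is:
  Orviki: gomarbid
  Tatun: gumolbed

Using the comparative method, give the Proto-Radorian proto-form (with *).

*gumarbed

Position 2: Orviki has o, Tatun has u. Tatun preserves u here (none of its changes turn any other segment into u), so the proto-segment is *u.
Position 4: Orviki has a, Tatun has o. Orviki preserves a here (none of its changes turn any other segment into a), so the proto-segment is *a.
Position 5: Orviki has r, Tatun has l. Orviki preserves r here (none of its changes turn any other segment into r), so the proto-segment is *r.
Verify the candidate proto-form against each daughter:
Orviki: *gumarbed > gumarbid > gomarbid  (by vowel merger, vowel merger)
Tatun: start from *gumarbed.
  rule 1 (unconditioned shift): gumarbed → gumalbed
  rule 2 (vowel merger): gumalbed → gumolbed
  ⇒ Tatun gumolbed
No other proto-form is consistent with every reflex, so the reconstruction is *gumarbed.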